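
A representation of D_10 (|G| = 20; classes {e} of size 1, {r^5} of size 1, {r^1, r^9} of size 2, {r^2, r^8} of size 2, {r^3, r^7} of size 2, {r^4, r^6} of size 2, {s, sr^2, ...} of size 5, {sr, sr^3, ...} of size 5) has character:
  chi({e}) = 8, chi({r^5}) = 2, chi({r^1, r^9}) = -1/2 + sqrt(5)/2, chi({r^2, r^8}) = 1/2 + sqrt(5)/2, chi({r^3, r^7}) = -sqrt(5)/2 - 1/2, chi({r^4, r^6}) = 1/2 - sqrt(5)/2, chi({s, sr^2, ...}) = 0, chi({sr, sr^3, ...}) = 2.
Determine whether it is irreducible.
Not irreducible (reducible): <chi, chi> = 5 > 1.

Solution. <chi, chi> = (1/|G|) sum_C |C| * |chi(C)|^2 = (1/20)[1*|8|^2 + 1*|2|^2 + 2*|-1/2 + sqrt(5)/2|^2 + 2*|1/2 + sqrt(5)/2|^2 + 2*|-sqrt(5)/2 - 1/2|^2 + 2*|1/2 - sqrt(5)/2|^2 + 5*|0|^2 + 5*|2|^2]
  = (1/20)[(64) + (4) + (3 - sqrt(5)) + (sqrt(5) + 3) + (sqrt(5) + 3) + (3 - sqrt(5)) + (0) + (20)] = 100/20 = 5.
A character is irreducible iff <chi, chi> = 1, so this representation is reducible.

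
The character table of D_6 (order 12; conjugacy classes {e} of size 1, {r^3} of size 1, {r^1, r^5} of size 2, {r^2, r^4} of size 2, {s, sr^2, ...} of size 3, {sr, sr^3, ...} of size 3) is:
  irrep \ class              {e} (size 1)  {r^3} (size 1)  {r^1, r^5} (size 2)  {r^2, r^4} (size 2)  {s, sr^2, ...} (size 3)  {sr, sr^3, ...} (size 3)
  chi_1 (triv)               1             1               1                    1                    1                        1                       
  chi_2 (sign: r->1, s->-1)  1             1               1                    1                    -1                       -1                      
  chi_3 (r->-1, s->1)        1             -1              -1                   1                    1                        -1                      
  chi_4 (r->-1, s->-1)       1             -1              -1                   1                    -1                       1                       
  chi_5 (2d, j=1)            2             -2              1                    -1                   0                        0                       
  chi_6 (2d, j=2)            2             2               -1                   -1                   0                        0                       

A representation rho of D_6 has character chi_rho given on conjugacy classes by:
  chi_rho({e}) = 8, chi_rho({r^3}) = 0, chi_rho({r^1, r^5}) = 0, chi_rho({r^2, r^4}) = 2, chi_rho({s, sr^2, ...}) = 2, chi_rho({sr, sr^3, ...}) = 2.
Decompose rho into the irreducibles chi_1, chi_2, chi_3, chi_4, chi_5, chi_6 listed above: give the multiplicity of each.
Multiplicities: chi_1: 2, chi_2: 0, chi_3: 1, chi_4: 1, chi_5: 1, chi_6: 1.

Proof sketch: Use <chi_rho, chi> = (1/|G|) sum_C |C| * chi_rho(C) * conj(chi(C)) with |G| = 12 for each irreducible chi in the table:
  <chi_rho, chi_1> = (1/12)[1*(8)*conj(1) + 1*(0)*conj(1) + 2*(0)*conj(1) + 2*(2)*conj(1) + 3*(2)*conj(1) + 3*(2)*conj(1)]
      = (1/12)[(8) + (0) + (0) + (4) + (6) + (6)] = 24/12 = 2
  <chi_rho, chi_2> = (1/12)[1*(8)*conj(1) + 1*(0)*conj(1) + 2*(0)*conj(1) + 2*(2)*conj(1) + 3*(2)*conj(-1) + 3*(2)*conj(-1)]
      = (1/12)[(8) + (0) + (0) + (4) + (-6) + (-6)] = 0/12 = 0
  <chi_rho, chi_3> = (1/12)[1*(8)*conj(1) + 1*(0)*conj(-1) + 2*(0)*conj(-1) + 2*(2)*conj(1) + 3*(2)*conj(1) + 3*(2)*conj(-1)]
      = (1/12)[(8) + (0) + (0) + (4) + (6) + (-6)] = 12/12 = 1
  <chi_rho, chi_4> = (1/12)[1*(8)*conj(1) + 1*(0)*conj(-1) + 2*(0)*conj(-1) + 2*(2)*conj(1) + 3*(2)*conj(-1) + 3*(2)*conj(1)]
      = (1/12)[(8) + (0) + (0) + (4) + (-6) + (6)] = 12/12 = 1
  <chi_rho, chi_5> = (1/12)[1*(8)*conj(2) + 1*(0)*conj(-2) + 2*(0)*conj(1) + 2*(2)*conj(-1) + 3*(2)*conj(0) + 3*(2)*conj(0)]
      = (1/12)[(16) + (0) + (0) + (-4) + (0) + (0)] = 12/12 = 1
  <chi_rho, chi_6> = (1/12)[1*(8)*conj(2) + 1*(0)*conj(2) + 2*(0)*conj(-1) + 2*(2)*conj(-1) + 3*(2)*conj(0) + 3*(2)*conj(0)]
      = (1/12)[(16) + (0) + (0) + (-4) + (0) + (0)] = 12/12 = 1
Dimension check: dim(rho) = sum (mult * dim) = 2*1 + 0*1 + 1*1 + 1*1 + 1*2 + 1*2 = 8 = chi_rho(e) = 8.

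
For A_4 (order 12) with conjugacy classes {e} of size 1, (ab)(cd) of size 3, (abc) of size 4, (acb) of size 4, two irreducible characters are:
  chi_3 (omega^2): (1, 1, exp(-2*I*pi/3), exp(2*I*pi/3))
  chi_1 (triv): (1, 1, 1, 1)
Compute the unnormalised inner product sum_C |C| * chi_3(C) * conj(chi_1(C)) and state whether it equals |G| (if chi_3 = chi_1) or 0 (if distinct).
Sum = 0; so <chi_3, chi_1> = 0 (distinct irreducibles are orthogonal).

Derivation: Compute term by term over conjugacy classes (|C| * chi_3(C) * conj(chi_1(C))):
  1*(1)*conj(1) + 3*(1)*conj(1) + 4*(exp(-2*I*pi/3))*conj(1) + 4*(exp(2*I*pi/3))*conj(1)
  = (1) + (3) + (4*exp(-2*I*pi/3)) + (4*exp(2*I*pi/3))
  = 0.
(Exp terms are combined using exp(i*s)*conj(exp(i*t)) = exp(i*(s-t)), and sums of them are collapsed using the identity that for every m > 1 the m distinct m-th roots of unity sum to 0, e.g. 1 + exp(2*I*pi/3) + exp(-2*I*pi/3) = 0.)
Dividing by |G| = 12 gives 0/12 = 0, matching the row-orthogonality relation <chi_3, chi_1> = [chi_3 = chi_1].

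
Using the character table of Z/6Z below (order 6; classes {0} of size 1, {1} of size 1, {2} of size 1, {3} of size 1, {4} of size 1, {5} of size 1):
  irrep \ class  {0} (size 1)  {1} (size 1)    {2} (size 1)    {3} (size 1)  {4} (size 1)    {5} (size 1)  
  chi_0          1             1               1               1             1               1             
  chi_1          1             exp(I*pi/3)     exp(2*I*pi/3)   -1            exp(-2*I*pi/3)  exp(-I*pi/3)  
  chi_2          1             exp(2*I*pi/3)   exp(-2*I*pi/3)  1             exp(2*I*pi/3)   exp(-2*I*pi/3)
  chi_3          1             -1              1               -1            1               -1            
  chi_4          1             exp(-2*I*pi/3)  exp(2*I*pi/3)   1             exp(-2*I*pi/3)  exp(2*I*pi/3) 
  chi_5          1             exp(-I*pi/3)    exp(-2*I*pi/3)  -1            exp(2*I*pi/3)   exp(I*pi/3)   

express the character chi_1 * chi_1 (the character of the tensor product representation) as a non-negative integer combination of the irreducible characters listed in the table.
chi_1 tensor chi_1 = chi_2 (all other irreducibles have multiplicity 0).

Working: The character of a tensor product is the pointwise product (chi_1 * chi_1)(C) = chi_1(C) * chi_1(C):
  {0}: (1)*(1), {1}: (exp(I*pi/3))*(exp(I*pi/3)), {2}: (exp(2*I*pi/3))*(exp(2*I*pi/3)), {3}: (-1)*(-1), {4}: (exp(-2*I*pi/3))*(exp(-2*I*pi/3)), {5}: (exp(-I*pi/3))*(exp(-I*pi/3))
so (chi_1 * chi_1) takes values
  {0} -> 1, {1} -> exp(2*I*pi/3), {2} -> exp(-2*I*pi/3), {3} -> 1, {4} -> exp(2*I*pi/3), {5} -> exp(-2*I*pi/3).
Now take the inner product of this character with each irreducible chi from the table, <chi_1*chi_1, chi> = (1/6) sum_C |C| (chi_1*chi_1)(C) conj(chi(C)):
  <chi_1*chi_1, chi_0> = (1/6)[1*(1)*conj(1) + 1*(exp(2*I*pi/3))*conj(1) + 1*(exp(-2*I*pi/3))*conj(1) + 1*(1)*conj(1) + 1*(exp(2*I*pi/3))*conj(1) + 1*(exp(-2*I*pi/3))*conj(1)]
      = (1/6)[(1) + (exp(2*I*pi/3)) + (exp(-2*I*pi/3)) + (1) + (exp(2*I*pi/3)) + (exp(-2*I*pi/3))] = 0/6 = 0
  <chi_1*chi_1, chi_1> = (1/6)[1*(1)*conj(1) + 1*(exp(2*I*pi/3))*conj(exp(I*pi/3)) + 1*(exp(-2*I*pi/3))*conj(exp(2*I*pi/3)) + 1*(1)*conj(-1) + 1*(exp(2*I*pi/3))*conj(exp(-2*I*pi/3)) + 1*(exp(-2*I*pi/3))*conj(exp(-I*pi/3))]
      = (1/6)[(1) + (exp(I*pi/3)) + (exp(2*I*pi/3)) + (-1) + (exp(-2*I*pi/3)) + (exp(-I*pi/3))] = 0/6 = 0
  <chi_1*chi_1, chi_2> = (1/6)[1*(1)*conj(1) + 1*(exp(2*I*pi/3))*conj(exp(2*I*pi/3)) + 1*(exp(-2*I*pi/3))*conj(exp(-2*I*pi/3)) + 1*(1)*conj(1) + 1*(exp(2*I*pi/3))*conj(exp(2*I*pi/3)) + 1*(exp(-2*I*pi/3))*conj(exp(-2*I*pi/3))]
      = (1/6)[(1) + (1) + (1) + (1) + (1) + (1)] = 6/6 = 1
  <chi_1*chi_1, chi_3> = (1/6)[1*(1)*conj(1) + 1*(exp(2*I*pi/3))*conj(-1) + 1*(exp(-2*I*pi/3))*conj(1) + 1*(1)*conj(-1) + 1*(exp(2*I*pi/3))*conj(1) + 1*(exp(-2*I*pi/3))*conj(-1)]
      = (1/6)[(1) + (-exp(2*I*pi/3)) + (exp(-2*I*pi/3)) + (-1) + (exp(2*I*pi/3)) + (-exp(-2*I*pi/3))] = 0/6 = 0
  <chi_1*chi_1, chi_4> = (1/6)[1*(1)*conj(1) + 1*(exp(2*I*pi/3))*conj(exp(-2*I*pi/3)) + 1*(exp(-2*I*pi/3))*conj(exp(2*I*pi/3)) + 1*(1)*conj(1) + 1*(exp(2*I*pi/3))*conj(exp(-2*I*pi/3)) + 1*(exp(-2*I*pi/3))*conj(exp(2*I*pi/3))]
      = (1/6)[(1) + (exp(-2*I*pi/3)) + (exp(2*I*pi/3)) + (1) + (exp(-2*I*pi/3)) + (exp(2*I*pi/3))] = 0/6 = 0
  <chi_1*chi_1, chi_5> = (1/6)[1*(1)*conj(1) + 1*(exp(2*I*pi/3))*conj(exp(-I*pi/3)) + 1*(exp(-2*I*pi/3))*conj(exp(-2*I*pi/3)) + 1*(1)*conj(-1) + 1*(exp(2*I*pi/3))*conj(exp(2*I*pi/3)) + 1*(exp(-2*I*pi/3))*conj(exp(I*pi/3))]
      = (1/6)[(1) + (-1) + (1) + (-1) + (1) + (-1)] = 0/6 = 0
(Exp terms are combined using exp(i*s)*conj(exp(i*t)) = exp(i*(s-t)), and sums of them are collapsed using the identity that for every m > 1 the m distinct m-th roots of unity sum to 0, e.g. 1 + exp(2*I*pi/3) + exp(-2*I*pi/3) = 0.)
Hence the multiplicities are chi_2: 1. Dimension check: dim(chi_1)*dim(chi_1) = 1*1 = 1 and sum (mult * dim) = 1*1 = 1.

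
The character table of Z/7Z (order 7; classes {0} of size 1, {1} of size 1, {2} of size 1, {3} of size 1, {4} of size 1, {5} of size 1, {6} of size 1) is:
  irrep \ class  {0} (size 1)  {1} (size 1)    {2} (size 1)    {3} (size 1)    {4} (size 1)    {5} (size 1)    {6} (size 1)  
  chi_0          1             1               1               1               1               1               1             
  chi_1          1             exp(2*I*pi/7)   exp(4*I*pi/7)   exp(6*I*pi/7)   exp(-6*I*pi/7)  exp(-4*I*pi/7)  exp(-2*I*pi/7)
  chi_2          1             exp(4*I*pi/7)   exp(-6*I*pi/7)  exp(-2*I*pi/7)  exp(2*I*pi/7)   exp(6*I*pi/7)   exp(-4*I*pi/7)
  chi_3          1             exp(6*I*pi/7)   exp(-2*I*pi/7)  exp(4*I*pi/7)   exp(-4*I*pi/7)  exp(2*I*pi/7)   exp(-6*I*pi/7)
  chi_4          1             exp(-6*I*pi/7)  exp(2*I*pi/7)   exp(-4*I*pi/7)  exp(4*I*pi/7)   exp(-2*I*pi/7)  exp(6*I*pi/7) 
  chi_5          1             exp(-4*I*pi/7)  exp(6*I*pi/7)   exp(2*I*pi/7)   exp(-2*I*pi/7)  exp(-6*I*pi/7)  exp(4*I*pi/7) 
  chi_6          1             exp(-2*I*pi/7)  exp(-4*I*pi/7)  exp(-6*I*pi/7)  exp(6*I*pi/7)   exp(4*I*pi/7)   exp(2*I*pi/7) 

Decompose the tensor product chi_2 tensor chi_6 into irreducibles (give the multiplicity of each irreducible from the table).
chi_2 tensor chi_6 = chi_1 (all other irreducibles have multiplicity 0).

The character of a tensor product is the pointwise product (chi_2 * chi_6)(C) = chi_2(C) * chi_6(C):
  {0}: (1)*(1), {1}: (exp(4*I*pi/7))*(exp(-2*I*pi/7)), {2}: (exp(-6*I*pi/7))*(exp(-4*I*pi/7)), {3}: (exp(-2*I*pi/7))*(exp(-6*I*pi/7)), {4}: (exp(2*I*pi/7))*(exp(6*I*pi/7)), {5}: (exp(6*I*pi/7))*(exp(4*I*pi/7)), {6}: (exp(-4*I*pi/7))*(exp(2*I*pi/7))
so (chi_2 * chi_6) takes values
  {0} -> 1, {1} -> exp(2*I*pi/7), {2} -> exp(4*I*pi/7), {3} -> exp(6*I*pi/7), {4} -> exp(-6*I*pi/7), {5} -> exp(-4*I*pi/7), {6} -> exp(-2*I*pi/7).
Now take the inner product of this character with each irreducible chi from the table, <chi_2*chi_6, chi> = (1/7) sum_C |C| (chi_2*chi_6)(C) conj(chi(C)):
  <chi_2*chi_6, chi_0> = (1/7)[1*(1)*conj(1) + 1*(exp(2*I*pi/7))*conj(1) + 1*(exp(4*I*pi/7))*conj(1) + 1*(exp(6*I*pi/7))*conj(1) + 1*(exp(-6*I*pi/7))*conj(1) + 1*(exp(-4*I*pi/7))*conj(1) + 1*(exp(-2*I*pi/7))*conj(1)]
      = (1/7)[(1) + (exp(2*I*pi/7)) + (exp(4*I*pi/7)) + (exp(6*I*pi/7)) + (exp(-6*I*pi/7)) + (exp(-4*I*pi/7)) + (exp(-2*I*pi/7))] = 0/7 = 0
  <chi_2*chi_6, chi_1> = (1/7)[1*(1)*conj(1) + 1*(exp(2*I*pi/7))*conj(exp(2*I*pi/7)) + 1*(exp(4*I*pi/7))*conj(exp(4*I*pi/7)) + 1*(exp(6*I*pi/7))*conj(exp(6*I*pi/7)) + 1*(exp(-6*I*pi/7))*conj(exp(-6*I*pi/7)) + 1*(exp(-4*I*pi/7))*conj(exp(-4*I*pi/7)) + 1*(exp(-2*I*pi/7))*conj(exp(-2*I*pi/7))]
      = (1/7)[(1) + (1) + (1) + (1) + (1) + (1) + (1)] = 7/7 = 1
  <chi_2*chi_6, chi_2> = (1/7)[1*(1)*conj(1) + 1*(exp(2*I*pi/7))*conj(exp(4*I*pi/7)) + 1*(exp(4*I*pi/7))*conj(exp(-6*I*pi/7)) + 1*(exp(6*I*pi/7))*conj(exp(-2*I*pi/7)) + 1*(exp(-6*I*pi/7))*conj(exp(2*I*pi/7)) + 1*(exp(-4*I*pi/7))*conj(exp(6*I*pi/7)) + 1*(exp(-2*I*pi/7))*conj(exp(-4*I*pi/7))]
      = (1/7)[(1) + (exp(-2*I*pi/7)) + (exp(-4*I*pi/7)) + (exp(-6*I*pi/7)) + (exp(6*I*pi/7)) + (exp(4*I*pi/7)) + (exp(2*I*pi/7))] = 0/7 = 0
  <chi_2*chi_6, chi_3> = (1/7)[1*(1)*conj(1) + 1*(exp(2*I*pi/7))*conj(exp(6*I*pi/7)) + 1*(exp(4*I*pi/7))*conj(exp(-2*I*pi/7)) + 1*(exp(6*I*pi/7))*conj(exp(4*I*pi/7)) + 1*(exp(-6*I*pi/7))*conj(exp(-4*I*pi/7)) + 1*(exp(-4*I*pi/7))*conj(exp(2*I*pi/7)) + 1*(exp(-2*I*pi/7))*conj(exp(-6*I*pi/7))]
      = (1/7)[(1) + (exp(-4*I*pi/7)) + (exp(6*I*pi/7)) + (exp(2*I*pi/7)) + (exp(-2*I*pi/7)) + (exp(-6*I*pi/7)) + (exp(4*I*pi/7))] = 0/7 = 0
  <chi_2*chi_6, chi_4> = (1/7)[1*(1)*conj(1) + 1*(exp(2*I*pi/7))*conj(exp(-6*I*pi/7)) + 1*(exp(4*I*pi/7))*conj(exp(2*I*pi/7)) + 1*(exp(6*I*pi/7))*conj(exp(-4*I*pi/7)) + 1*(exp(-6*I*pi/7))*conj(exp(4*I*pi/7)) + 1*(exp(-4*I*pi/7))*conj(exp(-2*I*pi/7)) + 1*(exp(-2*I*pi/7))*conj(exp(6*I*pi/7))]
      = (1/7)[(1) + (exp(-6*I*pi/7)) + (exp(2*I*pi/7)) + (exp(-4*I*pi/7)) + (exp(4*I*pi/7)) + (exp(-2*I*pi/7)) + (exp(6*I*pi/7))] = 0/7 = 0
  <chi_2*chi_6, chi_5> = (1/7)[1*(1)*conj(1) + 1*(exp(2*I*pi/7))*conj(exp(-4*I*pi/7)) + 1*(exp(4*I*pi/7))*conj(exp(6*I*pi/7)) + 1*(exp(6*I*pi/7))*conj(exp(2*I*pi/7)) + 1*(exp(-6*I*pi/7))*conj(exp(-2*I*pi/7)) + 1*(exp(-4*I*pi/7))*conj(exp(-6*I*pi/7)) + 1*(exp(-2*I*pi/7))*conj(exp(4*I*pi/7))]
      = (1/7)[(1) + (exp(6*I*pi/7)) + (exp(-2*I*pi/7)) + (exp(4*I*pi/7)) + (exp(-4*I*pi/7)) + (exp(2*I*pi/7)) + (exp(-6*I*pi/7))] = 0/7 = 0
  <chi_2*chi_6, chi_6> = (1/7)[1*(1)*conj(1) + 1*(exp(2*I*pi/7))*conj(exp(-2*I*pi/7)) + 1*(exp(4*I*pi/7))*conj(exp(-4*I*pi/7)) + 1*(exp(6*I*pi/7))*conj(exp(-6*I*pi/7)) + 1*(exp(-6*I*pi/7))*conj(exp(6*I*pi/7)) + 1*(exp(-4*I*pi/7))*conj(exp(4*I*pi/7)) + 1*(exp(-2*I*pi/7))*conj(exp(2*I*pi/7))]
      = (1/7)[(1) + (exp(4*I*pi/7)) + (exp(-6*I*pi/7)) + (exp(-2*I*pi/7)) + (exp(2*I*pi/7)) + (exp(6*I*pi/7)) + (exp(-4*I*pi/7))] = 0/7 = 0
(Exp terms are combined using exp(i*s)*conj(exp(i*t)) = exp(i*(s-t)), and sums of them are collapsed using the identity that for every m > 1 the m distinct m-th roots of unity sum to 0, e.g. 1 + exp(2*I*pi/3) + exp(-2*I*pi/3) = 0.)
Hence the multiplicities are chi_1: 1. Dimension check: dim(chi_2)*dim(chi_6) = 1*1 = 1 and sum (mult * dim) = 1*1 = 1.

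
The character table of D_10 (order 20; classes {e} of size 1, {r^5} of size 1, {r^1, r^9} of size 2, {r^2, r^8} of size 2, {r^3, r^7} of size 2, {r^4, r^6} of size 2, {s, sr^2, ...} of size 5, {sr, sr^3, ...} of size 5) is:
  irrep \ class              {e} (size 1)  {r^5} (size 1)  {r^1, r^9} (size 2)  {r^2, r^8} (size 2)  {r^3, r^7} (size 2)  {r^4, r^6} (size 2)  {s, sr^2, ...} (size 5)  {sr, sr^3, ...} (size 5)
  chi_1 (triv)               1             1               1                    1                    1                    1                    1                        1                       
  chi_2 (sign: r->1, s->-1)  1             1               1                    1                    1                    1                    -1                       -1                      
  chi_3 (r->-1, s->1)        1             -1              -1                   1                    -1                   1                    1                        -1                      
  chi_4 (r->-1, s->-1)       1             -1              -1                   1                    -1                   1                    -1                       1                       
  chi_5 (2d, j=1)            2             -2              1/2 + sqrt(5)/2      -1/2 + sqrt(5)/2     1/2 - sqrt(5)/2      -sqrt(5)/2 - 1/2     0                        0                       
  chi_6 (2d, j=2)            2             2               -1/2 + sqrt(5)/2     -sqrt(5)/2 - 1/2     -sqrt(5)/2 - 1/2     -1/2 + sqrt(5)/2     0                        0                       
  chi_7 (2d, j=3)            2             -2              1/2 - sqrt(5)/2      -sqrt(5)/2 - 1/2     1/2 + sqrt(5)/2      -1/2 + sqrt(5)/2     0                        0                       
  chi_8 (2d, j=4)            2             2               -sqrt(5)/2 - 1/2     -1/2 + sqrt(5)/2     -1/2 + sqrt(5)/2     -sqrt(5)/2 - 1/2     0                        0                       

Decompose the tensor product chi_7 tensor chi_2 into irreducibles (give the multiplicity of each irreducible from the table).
chi_7 tensor chi_2 = chi_7 (all other irreducibles have multiplicity 0).

Reasoning: The character of a tensor product is the pointwise product (chi_7 * chi_2)(C) = chi_7(C) * chi_2(C):
  {e}: (2)*(1), {r^5}: (-2)*(1), {r^1, r^9}: (1/2 - sqrt(5)/2)*(1), {r^2, r^8}: (-sqrt(5)/2 - 1/2)*(1), {r^3, r^7}: (1/2 + sqrt(5)/2)*(1), {r^4, r^6}: (-1/2 + sqrt(5)/2)*(1), {s, sr^2, ...}: (0)*(-1), {sr, sr^3, ...}: (0)*(-1)
so (chi_7 * chi_2) takes values
  {e} -> 2, {r^5} -> -2, {r^1, r^9} -> 1/2 - sqrt(5)/2, {r^2, r^8} -> -sqrt(5)/2 - 1/2, {r^3, r^7} -> 1/2 + sqrt(5)/2, {r^4, r^6} -> -1/2 + sqrt(5)/2, {s, sr^2, ...} -> 0, {sr, sr^3, ...} -> 0.
Now take the inner product of this character with each irreducible chi from the table, <chi_7*chi_2, chi> = (1/20) sum_C |C| (chi_7*chi_2)(C) conj(chi(C)):
  <chi_7*chi_2, chi_1> = (1/20)[1*(2)*conj(1) + 1*(-2)*conj(1) + 2*(1/2 - sqrt(5)/2)*conj(1) + 2*(-sqrt(5)/2 - 1/2)*conj(1) + 2*(1/2 + sqrt(5)/2)*conj(1) + 2*(-1/2 + sqrt(5)/2)*conj(1) + 5*(0)*conj(1) + 5*(0)*conj(1)]
      = (1/20)[(2) + (-2) + (1 - sqrt(5)) + (-sqrt(5) - 1) + (1 + sqrt(5)) + (-1 + sqrt(5)) + (0) + (0)] = 0/20 = 0
  <chi_7*chi_2, chi_2> = (1/20)[1*(2)*conj(1) + 1*(-2)*conj(1) + 2*(1/2 - sqrt(5)/2)*conj(1) + 2*(-sqrt(5)/2 - 1/2)*conj(1) + 2*(1/2 + sqrt(5)/2)*conj(1) + 2*(-1/2 + sqrt(5)/2)*conj(1) + 5*(0)*conj(-1) + 5*(0)*conj(-1)]
      = (1/20)[(2) + (-2) + (1 - sqrt(5)) + (-sqrt(5) - 1) + (1 + sqrt(5)) + (-1 + sqrt(5)) + (0) + (0)] = 0/20 = 0
  <chi_7*chi_2, chi_3> = (1/20)[1*(2)*conj(1) + 1*(-2)*conj(-1) + 2*(1/2 - sqrt(5)/2)*conj(-1) + 2*(-sqrt(5)/2 - 1/2)*conj(1) + 2*(1/2 + sqrt(5)/2)*conj(-1) + 2*(-1/2 + sqrt(5)/2)*conj(1) + 5*(0)*conj(1) + 5*(0)*conj(-1)]
      = (1/20)[(2) + (2) + (-1 + sqrt(5)) + (-sqrt(5) - 1) + (-sqrt(5) - 1) + (-1 + sqrt(5)) + (0) + (0)] = 0/20 = 0
  <chi_7*chi_2, chi_4> = (1/20)[1*(2)*conj(1) + 1*(-2)*conj(-1) + 2*(1/2 - sqrt(5)/2)*conj(-1) + 2*(-sqrt(5)/2 - 1/2)*conj(1) + 2*(1/2 + sqrt(5)/2)*conj(-1) + 2*(-1/2 + sqrt(5)/2)*conj(1) + 5*(0)*conj(-1) + 5*(0)*conj(1)]
      = (1/20)[(2) + (2) + (-1 + sqrt(5)) + (-sqrt(5) - 1) + (-sqrt(5) - 1) + (-1 + sqrt(5)) + (0) + (0)] = 0/20 = 0
  <chi_7*chi_2, chi_5> = (1/20)[1*(2)*conj(2) + 1*(-2)*conj(-2) + 2*(1/2 - sqrt(5)/2)*conj(1/2 + sqrt(5)/2) + 2*(-sqrt(5)/2 - 1/2)*conj(-1/2 + sqrt(5)/2) + 2*(1/2 + sqrt(5)/2)*conj(1/2 - sqrt(5)/2) + 2*(-1/2 + sqrt(5)/2)*conj(-sqrt(5)/2 - 1/2) + 5*(0)*conj(0) + 5*(0)*conj(0)]
      = (1/20)[(4) + (4) + (-2) + (-2) + (-2) + (-2) + (0) + (0)] = 0/20 = 0
  <chi_7*chi_2, chi_6> = (1/20)[1*(2)*conj(2) + 1*(-2)*conj(2) + 2*(1/2 - sqrt(5)/2)*conj(-1/2 + sqrt(5)/2) + 2*(-sqrt(5)/2 - 1/2)*conj(-sqrt(5)/2 - 1/2) + 2*(1/2 + sqrt(5)/2)*conj(-sqrt(5)/2 - 1/2) + 2*(-1/2 + sqrt(5)/2)*conj(-1/2 + sqrt(5)/2) + 5*(0)*conj(0) + 5*(0)*conj(0)]
      = (1/20)[(4) + (-4) + (-3 + sqrt(5)) + (sqrt(5) + 3) + (-3 - sqrt(5)) + (3 - sqrt(5)) + (0) + (0)] = 0/20 = 0
  <chi_7*chi_2, chi_7> = (1/20)[1*(2)*conj(2) + 1*(-2)*conj(-2) + 2*(1/2 - sqrt(5)/2)*conj(1/2 - sqrt(5)/2) + 2*(-sqrt(5)/2 - 1/2)*conj(-sqrt(5)/2 - 1/2) + 2*(1/2 + sqrt(5)/2)*conj(1/2 + sqrt(5)/2) + 2*(-1/2 + sqrt(5)/2)*conj(-1/2 + sqrt(5)/2) + 5*(0)*conj(0) + 5*(0)*conj(0)]
      = (1/20)[(4) + (4) + (3 - sqrt(5)) + (sqrt(5) + 3) + (sqrt(5) + 3) + (3 - sqrt(5)) + (0) + (0)] = 20/20 = 1
  <chi_7*chi_2, chi_8> = (1/20)[1*(2)*conj(2) + 1*(-2)*conj(2) + 2*(1/2 - sqrt(5)/2)*conj(-sqrt(5)/2 - 1/2) + 2*(-sqrt(5)/2 - 1/2)*conj(-1/2 + sqrt(5)/2) + 2*(1/2 + sqrt(5)/2)*conj(-1/2 + sqrt(5)/2) + 2*(-1/2 + sqrt(5)/2)*conj(-sqrt(5)/2 - 1/2) + 5*(0)*conj(0) + 5*(0)*conj(0)]
      = (1/20)[(4) + (-4) + (2) + (-2) + (2) + (-2) + (0) + (0)] = 0/20 = 0
Hence the multiplicities are chi_7: 1. Dimension check: dim(chi_7)*dim(chi_2) = 2*1 = 2 and sum (mult * dim) = 1*2 = 2.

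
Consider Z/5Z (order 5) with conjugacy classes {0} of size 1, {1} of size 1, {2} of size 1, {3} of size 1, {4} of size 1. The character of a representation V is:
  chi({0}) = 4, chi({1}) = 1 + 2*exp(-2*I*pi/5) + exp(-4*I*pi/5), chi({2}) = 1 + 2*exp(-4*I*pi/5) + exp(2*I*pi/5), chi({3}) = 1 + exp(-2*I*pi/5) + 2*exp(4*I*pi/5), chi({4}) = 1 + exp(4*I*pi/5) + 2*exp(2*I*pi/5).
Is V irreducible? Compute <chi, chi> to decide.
Not irreducible (reducible): <chi, chi> = 6 > 1.

Working: <chi, chi> = (1/|G|) sum_C |C| * |chi(C)|^2 = (1/5)[1*|4|^2 + 1*|1 + 2*exp(-2*I*pi/5) + exp(-4*I*pi/5)|^2 + 1*|1 + 2*exp(-4*I*pi/5) + exp(2*I*pi/5)|^2 + 1*|1 + exp(-2*I*pi/5) + 2*exp(4*I*pi/5)|^2 + 1*|1 + exp(4*I*pi/5) + 2*exp(2*I*pi/5)|^2]
  = (1/5)[(16) + (6 + 4*exp(-2*I*pi/5) + exp(-4*I*pi/5) + exp(4*I*pi/5) + 4*exp(2*I*pi/5)) + (6 + 4*exp(-4*I*pi/5) + exp(-2*I*pi/5) + exp(2*I*pi/5) + 4*exp(4*I*pi/5)) + (6 + 4*exp(-4*I*pi/5) + exp(-2*I*pi/5) + exp(2*I*pi/5) + 4*exp(4*I*pi/5)) + (6 + 4*exp(-2*I*pi/5) + exp(-4*I*pi/5) + exp(4*I*pi/5) + 4*exp(2*I*pi/5))] = 30/5 = 6.
(Exp terms are combined using exp(i*s)*conj(exp(i*t)) = exp(i*(s-t)), and sums of them are collapsed using the identity that for every m > 1 the m distinct m-th roots of unity sum to 0, e.g. 1 + exp(2*I*pi/3) + exp(-2*I*pi/3) = 0.)
A character is irreducible iff <chi, chi> = 1, so this representation is reducible.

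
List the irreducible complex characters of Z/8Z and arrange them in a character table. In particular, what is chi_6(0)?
Character table of Z/8Z (irreps indexed chi_0,...,chi_7 with chi_k(m) = zeta_8^(k*m), zeta_8 = exp(2*pi*i/8)):
  irrep \ class  {0} (size 1)  {1} (size 1)    {2} (size 1)  {3} (size 1)    {4} (size 1)  {5} (size 1)    {6} (size 1)  {7} (size 1)  
  chi_0          1             1               1             1               1             1               1             1             
  chi_1          1             exp(I*pi/4)     I             exp(3*I*pi/4)   -1            exp(-3*I*pi/4)  -I            exp(-I*pi/4)  
  chi_2          1             I               -1            -I              1             I               -1            -I            
  chi_3          1             exp(3*I*pi/4)   -I            exp(I*pi/4)     -1            exp(-I*pi/4)    I             exp(-3*I*pi/4)
  chi_4          1             -1              1             -1              1             -1              1             -1            
  chi_5          1             exp(-3*I*pi/4)  I             exp(-I*pi/4)    -1            exp(I*pi/4)     -I            exp(3*I*pi/4) 
  chi_6          1             -I              -1            I               1             -I              -1            I             
  chi_7          1             exp(-I*pi/4)    -I            exp(-3*I*pi/4)  -1            exp(3*I*pi/4)   I             exp(I*pi/4)   

Spot check: chi_6(0) = zeta_8^(6*0) = zeta_8^0 = 1.

Why: Z/8Z is abelian, so all 8 irreducible complex representations are 1-dimensional. They are given by chi_k(m) = zeta_8^(k*m) for k = 0,...,7. Row orthogonality: sum_m chi_k(m) conj(chi_l(m)) = 8 * [k = l].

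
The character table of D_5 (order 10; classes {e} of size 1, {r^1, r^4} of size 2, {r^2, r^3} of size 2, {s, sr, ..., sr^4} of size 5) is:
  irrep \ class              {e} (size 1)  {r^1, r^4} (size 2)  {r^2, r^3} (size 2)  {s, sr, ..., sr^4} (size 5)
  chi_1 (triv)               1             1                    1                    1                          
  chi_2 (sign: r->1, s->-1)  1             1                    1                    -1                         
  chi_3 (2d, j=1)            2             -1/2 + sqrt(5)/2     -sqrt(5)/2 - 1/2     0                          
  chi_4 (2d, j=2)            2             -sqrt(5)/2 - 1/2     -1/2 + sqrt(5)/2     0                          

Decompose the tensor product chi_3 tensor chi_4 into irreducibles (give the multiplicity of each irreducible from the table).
chi_3 tensor chi_4 = chi_3 + chi_4 (all other irreducibles have multiplicity 0).

Proof sketch: The character of a tensor product is the pointwise product (chi_3 * chi_4)(C) = chi_3(C) * chi_4(C):
  {e}: (2)*(2), {r^1, r^4}: (-1/2 + sqrt(5)/2)*(-sqrt(5)/2 - 1/2), {r^2, r^3}: (-sqrt(5)/2 - 1/2)*(-1/2 + sqrt(5)/2), {s, sr, ..., sr^4}: (0)*(0)
so (chi_3 * chi_4) takes values
  {e} -> 4, {r^1, r^4} -> -1, {r^2, r^3} -> -1, {s, sr, ..., sr^4} -> 0.
Now take the inner product of this character with each irreducible chi from the table, <chi_3*chi_4, chi> = (1/10) sum_C |C| (chi_3*chi_4)(C) conj(chi(C)):
  <chi_3*chi_4, chi_1> = (1/10)[1*(4)*conj(1) + 2*(-1)*conj(1) + 2*(-1)*conj(1) + 5*(0)*conj(1)]
      = (1/10)[(4) + (-2) + (-2) + (0)] = 0/10 = 0
  <chi_3*chi_4, chi_2> = (1/10)[1*(4)*conj(1) + 2*(-1)*conj(1) + 2*(-1)*conj(1) + 5*(0)*conj(-1)]
      = (1/10)[(4) + (-2) + (-2) + (0)] = 0/10 = 0
  <chi_3*chi_4, chi_3> = (1/10)[1*(4)*conj(2) + 2*(-1)*conj(-1/2 + sqrt(5)/2) + 2*(-1)*conj(-sqrt(5)/2 - 1/2) + 5*(0)*conj(0)]
      = (1/10)[(8) + (1 - sqrt(5)) + (1 + sqrt(5)) + (0)] = 10/10 = 1
  <chi_3*chi_4, chi_4> = (1/10)[1*(4)*conj(2) + 2*(-1)*conj(-sqrt(5)/2 - 1/2) + 2*(-1)*conj(-1/2 + sqrt(5)/2) + 5*(0)*conj(0)]
      = (1/10)[(8) + (1 + sqrt(5)) + (1 - sqrt(5)) + (0)] = 10/10 = 1
Hence the multiplicities are chi_3: 1, chi_4: 1. Dimension check: dim(chi_3)*dim(chi_4) = 2*2 = 4 and sum (mult * dim) = 1*2 + 1*2 = 4.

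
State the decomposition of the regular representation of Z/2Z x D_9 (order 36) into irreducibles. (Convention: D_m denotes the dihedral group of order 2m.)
Each irreducible V_i of dimension d_i appears with multiplicity d_i, i.e. rho_reg = (direct sum over all irreducibles V_i) d_i V_i. The irreducible dimensions for Z/2Z x D_9 are 1, 1, 1, 1, 2, 2, 2, 2, 2, 2, 2, 2: 4 irreducibles of dimension 1, each with multiplicity 1; 8 irreducibles of dimension 2, each with multiplicity 2. Total dimension 4*1*1 + 8*2*2 = 36 = |G|.

Justification: General theorem: in the regular representation of a finite group G, each irreducible appears with multiplicity equal to its dimension. Check: dim(rho_reg) = sum d_i^2 = 1 + 1 + 1 + 1 + 4 + 4 + 4 + 4 + 4 + 4 + 4 + 4 = 36 = |G|.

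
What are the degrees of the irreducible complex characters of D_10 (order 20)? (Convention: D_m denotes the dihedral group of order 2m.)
Dimensions: 1, 1, 1, 1, 2, 2, 2, 2

Explanation: There are 8 irreducibles (= number of conjugacy classes). Their dimensions d_i satisfy sum d_i^2 = |G| = 20: 1 + 1 + 1 + 1 + 4 + 4 + 4 + 4 = 20.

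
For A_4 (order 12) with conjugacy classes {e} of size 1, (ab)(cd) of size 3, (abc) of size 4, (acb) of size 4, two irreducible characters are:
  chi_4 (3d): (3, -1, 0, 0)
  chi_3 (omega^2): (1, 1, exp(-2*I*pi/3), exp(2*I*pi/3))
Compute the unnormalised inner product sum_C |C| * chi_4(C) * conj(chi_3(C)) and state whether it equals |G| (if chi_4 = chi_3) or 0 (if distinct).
Sum = 0; so <chi_4, chi_3> = 0 (distinct irreducibles are orthogonal).

Proof sketch: Compute term by term over conjugacy classes (|C| * chi_4(C) * conj(chi_3(C))):
  1*(3)*conj(1) + 3*(-1)*conj(1) + 4*(0)*conj(exp(-2*I*pi/3)) + 4*(0)*conj(exp(2*I*pi/3))
  = (3) + (-3) + (0) + (0)
  = 0.
(Exp terms are combined using exp(i*s)*conj(exp(i*t)) = exp(i*(s-t)), and sums of them are collapsed using the identity that for every m > 1 the m distinct m-th roots of unity sum to 0, e.g. 1 + exp(2*I*pi/3) + exp(-2*I*pi/3) = 0.)
Dividing by |G| = 12 gives 0/12 = 0, matching the row-orthogonality relation <chi_4, chi_3> = [chi_4 = chi_3].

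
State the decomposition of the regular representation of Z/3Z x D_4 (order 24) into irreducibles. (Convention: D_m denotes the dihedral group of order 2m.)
Each irreducible V_i of dimension d_i appears with multiplicity d_i, i.e. rho_reg = (direct sum over all irreducibles V_i) d_i V_i. The irreducible dimensions for Z/3Z x D_4 are 1, 1, 1, 1, 1, 1, 1, 1, 1, 1, 1, 1, 2, 2, 2: 12 irreducibles of dimension 1, each with multiplicity 1; 3 irreducibles of dimension 2, each with multiplicity 2. Total dimension 12*1*1 + 3*2*2 = 24 = |G|.

General theorem: in the regular representation of a finite group G, each irreducible appears with multiplicity equal to its dimension. Check: dim(rho_reg) = sum d_i^2 = 1 + 1 + 1 + 1 + 1 + 1 + 1 + 1 + 1 + 1 + 1 + 1 + 4 + 4 + 4 = 24 = |G|.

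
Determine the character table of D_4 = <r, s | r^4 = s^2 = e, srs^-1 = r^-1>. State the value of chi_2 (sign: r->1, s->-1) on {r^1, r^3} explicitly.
Conjugacy classes: {e} of size 1, {r^2} of size 1, {r^1, r^3} of size 2, {s, sr^2, ...} of size 2, {sr, sr^3, ...} of size 2.
Character table:
  irrep \ class              {e} (size 1)  {r^2} (size 1)  {r^1, r^3} (size 2)  {s, sr^2, ...} (size 2)  {sr, sr^3, ...} (size 2)
  chi_1 (triv)               1             1               1                    1                        1                       
  chi_2 (sign: r->1, s->-1)  1             1               1                    -1                       -1                      
  chi_3 (r->-1, s->1)        1             1               -1                   1                        -1                      
  chi_4 (r->-1, s->-1)       1             1               -1                   -1                       1                       
  chi_5 (2d, j=1)            2             -2              0                    0                        0                       

Spot check: chi_2 (sign: r->1, s->-1) on {r^1, r^3} = 1.

Solution. D_4 has order 2*4 = 8 with 5 conjugacy classes, hence 5 irreducibles. Sum of squared dims 1 + 1 + 1 + 1 + 4 = 8 = |G|. Linear characters come from the abelianisation; the 2-dimensional irreps have character r^k -> 2*cos(2*pi*j*k/4), reflections -> 0.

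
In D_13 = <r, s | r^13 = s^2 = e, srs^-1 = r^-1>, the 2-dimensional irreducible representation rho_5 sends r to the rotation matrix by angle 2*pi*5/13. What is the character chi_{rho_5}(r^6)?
chi_{rho_5}(r^6) = 2*cos(2*pi*5*6/13) = -2*cos(5*pi/13)

Argument: rho_5(r^6) is rotation by angle 2*pi*5*6/13, whose trace is 2*cos(2*pi*5*6/13) = -2*cos(5*pi/13).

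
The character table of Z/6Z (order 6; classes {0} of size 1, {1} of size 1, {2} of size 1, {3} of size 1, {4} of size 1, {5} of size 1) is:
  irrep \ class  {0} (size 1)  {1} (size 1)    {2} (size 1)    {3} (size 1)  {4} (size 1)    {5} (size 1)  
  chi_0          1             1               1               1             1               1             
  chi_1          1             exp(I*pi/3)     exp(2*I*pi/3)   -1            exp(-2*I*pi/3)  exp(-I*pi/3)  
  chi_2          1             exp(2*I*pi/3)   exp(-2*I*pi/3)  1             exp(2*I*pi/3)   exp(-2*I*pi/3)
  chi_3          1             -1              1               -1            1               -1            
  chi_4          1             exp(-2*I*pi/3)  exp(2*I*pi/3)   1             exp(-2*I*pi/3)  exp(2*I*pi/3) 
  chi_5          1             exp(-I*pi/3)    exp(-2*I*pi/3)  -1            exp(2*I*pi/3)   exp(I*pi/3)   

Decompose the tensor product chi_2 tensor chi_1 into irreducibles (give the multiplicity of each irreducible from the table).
chi_2 tensor chi_1 = chi_3 (all other irreducibles have multiplicity 0).

Derivation: The character of a tensor product is the pointwise product (chi_2 * chi_1)(C) = chi_2(C) * chi_1(C):
  {0}: (1)*(1), {1}: (exp(2*I*pi/3))*(exp(I*pi/3)), {2}: (exp(-2*I*pi/3))*(exp(2*I*pi/3)), {3}: (1)*(-1), {4}: (exp(2*I*pi/3))*(exp(-2*I*pi/3)), {5}: (exp(-2*I*pi/3))*(exp(-I*pi/3))
so (chi_2 * chi_1) takes values
  {0} -> 1, {1} -> -1, {2} -> 1, {3} -> -1, {4} -> 1, {5} -> -1.
Now take the inner product of this character with each irreducible chi from the table, <chi_2*chi_1, chi> = (1/6) sum_C |C| (chi_2*chi_1)(C) conj(chi(C)):
  <chi_2*chi_1, chi_0> = (1/6)[1*(1)*conj(1) + 1*(-1)*conj(1) + 1*(1)*conj(1) + 1*(-1)*conj(1) + 1*(1)*conj(1) + 1*(-1)*conj(1)]
      = (1/6)[(1) + (-1) + (1) + (-1) + (1) + (-1)] = 0/6 = 0
  <chi_2*chi_1, chi_1> = (1/6)[1*(1)*conj(1) + 1*(-1)*conj(exp(I*pi/3)) + 1*(1)*conj(exp(2*I*pi/3)) + 1*(-1)*conj(-1) + 1*(1)*conj(exp(-2*I*pi/3)) + 1*(-1)*conj(exp(-I*pi/3))]
      = (1/6)[(1) + (-exp(-I*pi/3)) + (exp(-2*I*pi/3)) + (1) + (exp(2*I*pi/3)) + (-exp(I*pi/3))] = 0/6 = 0
  <chi_2*chi_1, chi_2> = (1/6)[1*(1)*conj(1) + 1*(-1)*conj(exp(2*I*pi/3)) + 1*(1)*conj(exp(-2*I*pi/3)) + 1*(-1)*conj(1) + 1*(1)*conj(exp(2*I*pi/3)) + 1*(-1)*conj(exp(-2*I*pi/3))]
      = (1/6)[(1) + (-exp(-2*I*pi/3)) + (exp(2*I*pi/3)) + (-1) + (exp(-2*I*pi/3)) + (-exp(2*I*pi/3))] = 0/6 = 0
  <chi_2*chi_1, chi_3> = (1/6)[1*(1)*conj(1) + 1*(-1)*conj(-1) + 1*(1)*conj(1) + 1*(-1)*conj(-1) + 1*(1)*conj(1) + 1*(-1)*conj(-1)]
      = (1/6)[(1) + (1) + (1) + (1) + (1) + (1)] = 6/6 = 1
  <chi_2*chi_1, chi_4> = (1/6)[1*(1)*conj(1) + 1*(-1)*conj(exp(-2*I*pi/3)) + 1*(1)*conj(exp(2*I*pi/3)) + 1*(-1)*conj(1) + 1*(1)*conj(exp(-2*I*pi/3)) + 1*(-1)*conj(exp(2*I*pi/3))]
      = (1/6)[(1) + (-exp(2*I*pi/3)) + (exp(-2*I*pi/3)) + (-1) + (exp(2*I*pi/3)) + (-exp(-2*I*pi/3))] = 0/6 = 0
  <chi_2*chi_1, chi_5> = (1/6)[1*(1)*conj(1) + 1*(-1)*conj(exp(-I*pi/3)) + 1*(1)*conj(exp(-2*I*pi/3)) + 1*(-1)*conj(-1) + 1*(1)*conj(exp(2*I*pi/3)) + 1*(-1)*conj(exp(I*pi/3))]
      = (1/6)[(1) + (-exp(I*pi/3)) + (exp(2*I*pi/3)) + (1) + (exp(-2*I*pi/3)) + (-exp(-I*pi/3))] = 0/6 = 0
(Exp terms are combined using exp(i*s)*conj(exp(i*t)) = exp(i*(s-t)), and sums of them are collapsed using the identity that for every m > 1 the m distinct m-th roots of unity sum to 0, e.g. 1 + exp(2*I*pi/3) + exp(-2*I*pi/3) = 0.)
Hence the multiplicities are chi_3: 1. Dimension check: dim(chi_2)*dim(chi_1) = 1*1 = 1 and sum (mult * dim) = 1*1 = 1.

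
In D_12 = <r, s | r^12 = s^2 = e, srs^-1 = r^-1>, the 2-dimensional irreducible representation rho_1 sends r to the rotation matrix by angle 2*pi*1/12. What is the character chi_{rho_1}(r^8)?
chi_{rho_1}(r^8) = 2*cos(2*pi*1*8/12) = -1

rho_1(r^8) is rotation by angle 2*pi*1*8/12, whose trace is 2*cos(2*pi*1*8/12) = -1.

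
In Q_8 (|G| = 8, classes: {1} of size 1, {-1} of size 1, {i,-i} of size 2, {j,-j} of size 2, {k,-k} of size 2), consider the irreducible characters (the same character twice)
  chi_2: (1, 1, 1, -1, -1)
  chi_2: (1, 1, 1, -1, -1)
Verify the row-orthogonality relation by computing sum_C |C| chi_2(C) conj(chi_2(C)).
Sum = 8 = |G| = 8; so <chi_2, chi_2> = 1 (norm-1 confirms irreducibility).

Justification: Compute term by term over conjugacy classes (|C| * chi_2(C) * conj(chi_2(C))):
  1*(1)*conj(1) + 1*(1)*conj(1) + 2*(1)*conj(1) + 2*(-1)*conj(-1) + 2*(-1)*conj(-1)
  = (1) + (1) + (2) + (2) + (2)
  = 8.
Dividing by |G| = 8 gives 8/8 = 1, matching the row-orthogonality relation <chi_2, chi_2> = [chi_2 = chi_2].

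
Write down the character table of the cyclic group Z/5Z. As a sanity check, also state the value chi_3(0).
Character table of Z/5Z (irreps indexed chi_0,...,chi_4 with chi_k(m) = zeta_5^(k*m), zeta_5 = exp(2*pi*i/5)):
  irrep \ class  {0} (size 1)  {1} (size 1)    {2} (size 1)    {3} (size 1)    {4} (size 1)  
  chi_0          1             1               1               1               1             
  chi_1          1             exp(2*I*pi/5)   exp(4*I*pi/5)   exp(-4*I*pi/5)  exp(-2*I*pi/5)
  chi_2          1             exp(4*I*pi/5)   exp(-2*I*pi/5)  exp(2*I*pi/5)   exp(-4*I*pi/5)
  chi_3          1             exp(-4*I*pi/5)  exp(2*I*pi/5)   exp(-2*I*pi/5)  exp(4*I*pi/5) 
  chi_4          1             exp(-2*I*pi/5)  exp(-4*I*pi/5)  exp(4*I*pi/5)   exp(2*I*pi/5) 

Spot check: chi_3(0) = zeta_5^(3*0) = zeta_5^0 = 1.

Proof sketch: Z/5Z is abelian, so all 5 irreducible complex representations are 1-dimensional. They are given by chi_k(m) = zeta_5^(k*m) for k = 0,...,4. Row orthogonality: sum_m chi_k(m) conj(chi_l(m)) = 5 * [k = l].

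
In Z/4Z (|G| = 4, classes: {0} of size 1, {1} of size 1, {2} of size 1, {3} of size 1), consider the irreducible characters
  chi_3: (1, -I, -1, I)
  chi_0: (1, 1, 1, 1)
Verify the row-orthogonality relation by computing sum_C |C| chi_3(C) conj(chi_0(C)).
Sum = 0; so <chi_3, chi_0> = 0 (distinct irreducibles are orthogonal).

Working: Compute term by term over conjugacy classes (|C| * chi_3(C) * conj(chi_0(C))):
  1*(1)*conj(1) + 1*(-I)*conj(1) + 1*(-1)*conj(1) + 1*(I)*conj(1)
  = (1) + (-I) + (-1) + (I)
  = 0.
(Exp terms are combined using exp(i*s)*conj(exp(i*t)) = exp(i*(s-t)), and sums of them are collapsed using the identity that for every m > 1 the m distinct m-th roots of unity sum to 0, e.g. 1 + exp(2*I*pi/3) + exp(-2*I*pi/3) = 0.)
Dividing by |G| = 4 gives 0/4 = 0, matching the row-orthogonality relation <chi_3, chi_0> = [chi_3 = chi_0].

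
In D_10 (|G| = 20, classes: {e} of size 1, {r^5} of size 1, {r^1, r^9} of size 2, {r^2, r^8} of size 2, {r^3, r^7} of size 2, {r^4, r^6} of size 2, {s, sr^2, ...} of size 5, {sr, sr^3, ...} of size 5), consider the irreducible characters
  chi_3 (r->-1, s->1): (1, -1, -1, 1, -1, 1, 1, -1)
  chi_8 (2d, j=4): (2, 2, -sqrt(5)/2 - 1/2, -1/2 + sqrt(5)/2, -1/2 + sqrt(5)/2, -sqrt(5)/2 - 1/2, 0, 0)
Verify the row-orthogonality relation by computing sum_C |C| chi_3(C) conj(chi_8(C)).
Sum = 0; so <chi_3, chi_8> = 0 (distinct irreducibles are orthogonal).

Proof sketch: Compute term by term over conjugacy classes (|C| * chi_3(C) * conj(chi_8(C))):
  1*(1)*conj(2) + 1*(-1)*conj(2) + 2*(-1)*conj(-sqrt(5)/2 - 1/2) + 2*(1)*conj(-1/2 + sqrt(5)/2) + 2*(-1)*conj(-1/2 + sqrt(5)/2) + 2*(1)*conj(-sqrt(5)/2 - 1/2) + 5*(1)*conj(0) + 5*(-1)*conj(0)
  = (2) + (-2) + (1 + sqrt(5)) + (-1 + sqrt(5)) + (1 - sqrt(5)) + (-sqrt(5) - 1) + (0) + (0)
  = 0.
Dividing by |G| = 20 gives 0/20 = 0, matching the row-orthogonality relation <chi_3, chi_8> = [chi_3 = chi_8].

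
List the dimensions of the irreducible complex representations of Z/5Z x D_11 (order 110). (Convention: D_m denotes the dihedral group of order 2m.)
Dimensions: 1, 1, 1, 1, 1, 1, 1, 1, 1, 1, 2, 2, 2, 2, 2, 2, 2, 2, 2, 2, 2, 2, 2, 2, 2, 2, 2, 2, 2, 2, 2, 2, 2, 2, 2

Argument: There are 35 irreducibles (= number of conjugacy classes). Their dimensions d_i satisfy sum d_i^2 = |G| = 110: 1 + 1 + 1 + 1 + 1 + 1 + 1 + 1 + 1 + 1 + 4 + 4 + 4 + 4 + 4 + 4 + 4 + 4 + 4 + 4 + 4 + 4 + 4 + 4 + 4 + 4 + 4 + 4 + 4 + 4 + 4 + 4 + 4 + 4 + 4 = 110. (For the product with Z/5Z: each of the 5 1-dim characters of Z/5Z tensors with each irrep of D_11, giving 5 copies of each D_11-dimension.)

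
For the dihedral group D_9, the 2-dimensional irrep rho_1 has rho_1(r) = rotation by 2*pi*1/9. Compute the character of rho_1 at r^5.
chi_{rho_1}(r^5) = 2*cos(2*pi*1*5/9) = -2*cos(pi/9)

Justification: rho_1(r^5) is rotation by angle 2*pi*1*5/9, whose trace is 2*cos(2*pi*1*5/9) = -2*cos(pi/9).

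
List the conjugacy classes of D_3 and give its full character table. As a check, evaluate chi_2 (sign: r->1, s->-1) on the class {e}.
Conjugacy classes: {e} of size 1, {r^1, r^2} of size 2, {s, sr, ..., sr^2} of size 3.
Character table:
  irrep \ class              {e} (size 1)  {r^1, r^2} (size 2)  {s, sr, ..., sr^2} (size 3)
  chi_1 (triv)               1             1                    1                          
  chi_2 (sign: r->1, s->-1)  1             1                    -1                         
  chi_3 (2d, j=1)            2             -1                   0                          

Spot check: chi_2 (sign: r->1, s->-1) on {e} = 1.

Justification: D_3 has order 2*3 = 6 with 3 conjugacy classes, hence 3 irreducibles. Sum of squared dims 1 + 1 + 4 = 6 = |G|. Linear characters come from the abelianisation; the 2-dimensional irreps have character r^k -> 2*cos(2*pi*j*k/3), reflections -> 0.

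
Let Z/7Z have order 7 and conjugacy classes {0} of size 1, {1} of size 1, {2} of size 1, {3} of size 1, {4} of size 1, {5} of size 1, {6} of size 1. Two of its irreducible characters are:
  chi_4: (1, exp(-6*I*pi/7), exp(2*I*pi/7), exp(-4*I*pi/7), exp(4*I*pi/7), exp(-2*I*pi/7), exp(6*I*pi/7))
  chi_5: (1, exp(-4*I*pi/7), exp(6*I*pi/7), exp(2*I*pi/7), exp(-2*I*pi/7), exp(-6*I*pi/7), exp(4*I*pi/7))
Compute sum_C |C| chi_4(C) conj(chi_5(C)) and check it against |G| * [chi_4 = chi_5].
Sum = 0; so <chi_4, chi_5> = 0 (distinct irreducibles are orthogonal).

Why: Compute term by term over conjugacy classes (|C| * chi_4(C) * conj(chi_5(C))):
  1*(1)*conj(1) + 1*(exp(-6*I*pi/7))*conj(exp(-4*I*pi/7)) + 1*(exp(2*I*pi/7))*conj(exp(6*I*pi/7)) + 1*(exp(-4*I*pi/7))*conj(exp(2*I*pi/7)) + 1*(exp(4*I*pi/7))*conj(exp(-2*I*pi/7)) + 1*(exp(-2*I*pi/7))*conj(exp(-6*I*pi/7)) + 1*(exp(6*I*pi/7))*conj(exp(4*I*pi/7))
  = (1) + (exp(-2*I*pi/7)) + (exp(-4*I*pi/7)) + (exp(-6*I*pi/7)) + (exp(6*I*pi/7)) + (exp(4*I*pi/7)) + (exp(2*I*pi/7))
  = 0.
(Exp terms are combined using exp(i*s)*conj(exp(i*t)) = exp(i*(s-t)), and sums of them are collapsed using the identity that for every m > 1 the m distinct m-th roots of unity sum to 0, e.g. 1 + exp(2*I*pi/3) + exp(-2*I*pi/3) = 0.)
Dividing by |G| = 7 gives 0/7 = 0, matching the row-orthogonality relation <chi_4, chi_5> = [chi_4 = chi_5].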